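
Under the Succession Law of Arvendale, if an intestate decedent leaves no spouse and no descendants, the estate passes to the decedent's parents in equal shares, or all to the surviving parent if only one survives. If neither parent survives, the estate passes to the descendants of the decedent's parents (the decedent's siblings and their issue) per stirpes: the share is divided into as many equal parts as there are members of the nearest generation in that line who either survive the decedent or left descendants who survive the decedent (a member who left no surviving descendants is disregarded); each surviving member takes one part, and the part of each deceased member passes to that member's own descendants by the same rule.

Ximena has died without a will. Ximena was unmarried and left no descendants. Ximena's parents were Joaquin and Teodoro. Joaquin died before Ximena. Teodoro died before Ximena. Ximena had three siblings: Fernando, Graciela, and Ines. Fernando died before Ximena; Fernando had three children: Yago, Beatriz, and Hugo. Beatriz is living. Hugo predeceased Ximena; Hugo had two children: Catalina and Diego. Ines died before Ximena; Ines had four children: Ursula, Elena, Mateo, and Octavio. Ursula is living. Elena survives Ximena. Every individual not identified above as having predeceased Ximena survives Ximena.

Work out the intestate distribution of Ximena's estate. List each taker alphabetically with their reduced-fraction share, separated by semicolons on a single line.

Neither parent survives and there are no descendants, so the estate passes to Ximena's siblings and their issue per stirpes.
The estate is divided into 3 equal shares of 1/3 among Fernando, Graciela, Ines.
Fernando predeceased; the 1/3 allotted to Fernando's branch passes to Fernando's issue by representation.
The 1/3 is divided into 3 equal shares of 1/9 among Yago, Beatriz, Hugo.
Yago is living and takes 1/9.
Beatriz is living and takes 1/9.
Hugo predeceased; the 1/9 allotted to Hugo's branch passes to Hugo's issue by representation.
The 1/9 is divided into 2 equal shares of 1/18 among Catalina, Diego.
Catalina is living and takes 1/18.
Diego is living and takes 1/18.
Graciela is living and takes 1/3.
Ines predeceased; the 1/3 allotted to Ines's branch passes to Ines's issue by representation.
The 1/3 is divided into 4 equal shares of 1/12 among Ursula, Elena, Mateo, Octavio.
Ursula is living and takes 1/12.
Elena is living and takes 1/12.
Mateo is living and takes 1/12.
Octavio is living and takes 1/12.

Beatriz 1/9; Catalina 1/18; Diego 1/18; Elena 1/12; Graciela 1/3; Mateo 1/12; Octavio 1/12; Ursula 1/12; Yago 1/9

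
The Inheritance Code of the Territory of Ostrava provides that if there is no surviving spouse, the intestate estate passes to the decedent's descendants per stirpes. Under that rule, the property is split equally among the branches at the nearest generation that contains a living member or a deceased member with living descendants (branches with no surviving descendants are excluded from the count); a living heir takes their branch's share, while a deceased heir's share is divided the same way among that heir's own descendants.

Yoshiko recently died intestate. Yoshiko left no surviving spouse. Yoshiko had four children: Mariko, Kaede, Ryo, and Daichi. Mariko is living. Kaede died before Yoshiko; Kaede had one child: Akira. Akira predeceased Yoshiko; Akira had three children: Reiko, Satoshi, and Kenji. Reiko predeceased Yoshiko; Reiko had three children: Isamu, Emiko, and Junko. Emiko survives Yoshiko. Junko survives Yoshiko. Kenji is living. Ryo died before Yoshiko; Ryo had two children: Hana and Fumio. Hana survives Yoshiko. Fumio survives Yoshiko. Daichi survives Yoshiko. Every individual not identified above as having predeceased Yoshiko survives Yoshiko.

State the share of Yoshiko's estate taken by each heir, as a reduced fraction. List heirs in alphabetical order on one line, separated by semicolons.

Daichi 1/4; Emiko 1/36; Fumio 1/8; Hana 1/8; Isamu 1/36; Junko 1/36; Kenji 1/12; Mariko 1/4; Satoshi 1/12

There is no surviving spouse, so the entire estate passes to Yoshiko's descendants per stirpes.
The estate is divided into 4 equal shares of 1/4 among Mariko, Kaede, Ryo, Daichi.
Mariko is living and takes 1/4.
Kaede predeceased; the 1/4 allotted to Kaede's branch passes to Kaede's issue by representation.
Akira's line is the sole branch at this level, so the full 1/4 passes to Akira's issue by representation.
The 1/4 is divided into 3 equal shares of 1/12 among Reiko, Satoshi, Kenji.
Reiko predeceased; the 1/12 allotted to Reiko's branch passes to Reiko's issue by representation.
The 1/12 is divided into 3 equal shares of 1/36 among Isamu, Emiko, Junko.
Isamu is living and takes 1/36.
Emiko is living and takes 1/36.
Junko is living and takes 1/36.
Satoshi is living and takes 1/12.
Kenji is living and takes 1/12.
Ryo predeceased; the 1/4 allotted to Ryo's branch passes to Ryo's issue by representation.
The 1/4 is divided into 2 equal shares of 1/8 among Hana, Fumio.
Hana is living and takes 1/8.
Fumio is living and takes 1/8.
Daichi is living and takes 1/4.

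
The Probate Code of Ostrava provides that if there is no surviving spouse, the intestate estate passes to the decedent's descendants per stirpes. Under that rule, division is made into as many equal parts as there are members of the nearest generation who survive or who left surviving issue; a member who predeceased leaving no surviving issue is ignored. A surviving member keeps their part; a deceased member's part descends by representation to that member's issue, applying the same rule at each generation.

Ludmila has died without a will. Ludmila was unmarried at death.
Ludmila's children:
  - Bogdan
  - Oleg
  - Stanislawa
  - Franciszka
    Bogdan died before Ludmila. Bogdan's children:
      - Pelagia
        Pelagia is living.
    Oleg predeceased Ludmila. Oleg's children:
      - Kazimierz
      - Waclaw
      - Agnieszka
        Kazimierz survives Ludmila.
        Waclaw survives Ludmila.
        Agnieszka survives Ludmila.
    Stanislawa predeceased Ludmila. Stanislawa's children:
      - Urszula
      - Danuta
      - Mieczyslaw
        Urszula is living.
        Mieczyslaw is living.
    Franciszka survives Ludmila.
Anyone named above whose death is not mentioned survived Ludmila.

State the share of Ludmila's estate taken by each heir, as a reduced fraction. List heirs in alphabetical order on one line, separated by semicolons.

There is no surviving spouse, so the entire estate passes to Ludmila's descendants per stirpes.
The estate is divided into 4 equal shares of 1/4 among Bogdan, Oleg, Stanislawa, Franciszka.
Bogdan predeceased; the 1/4 allotted to Bogdan's branch passes to Bogdan's issue by representation.
Pelagia is the sole taker at this level and receives the full 1/4.
Oleg predeceased; the 1/4 allotted to Oleg's branch passes to Oleg's issue by representation.
The 1/4 is divided into 3 equal shares of 1/12 among Kazimierz, Waclaw, Agnieszka.
Kazimierz is living and takes 1/12.
Waclaw is living and takes 1/12.
Agnieszka is living and takes 1/12.
Stanislawa predeceased; the 1/4 allotted to Stanislawa's branch passes to Stanislawa's issue by representation.
The 1/4 is divided into 3 equal shares of 1/12 among Urszula, Danuta, Mieczyslaw.
Urszula is living and takes 1/12.
Danuta is living and takes 1/12.
Mieczyslaw is living and takes 1/12.
Franciszka is living and takes 1/4.

Agnieszka 1/12; Danuta 1/12; Franciszka 1/4; Kazimierz 1/12; Mieczyslaw 1/12; Pelagia 1/4; Urszula 1/12; Waclaw 1/12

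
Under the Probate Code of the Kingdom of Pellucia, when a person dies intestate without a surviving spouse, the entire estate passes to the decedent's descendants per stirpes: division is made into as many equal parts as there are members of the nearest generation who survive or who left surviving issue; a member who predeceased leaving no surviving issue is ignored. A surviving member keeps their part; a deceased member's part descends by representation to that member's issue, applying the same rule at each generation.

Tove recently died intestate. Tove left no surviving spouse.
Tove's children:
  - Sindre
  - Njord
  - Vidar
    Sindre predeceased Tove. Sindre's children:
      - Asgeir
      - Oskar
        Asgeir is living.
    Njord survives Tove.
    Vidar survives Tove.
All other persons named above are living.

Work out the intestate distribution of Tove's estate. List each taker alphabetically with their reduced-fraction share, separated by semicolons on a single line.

There is no surviving spouse, so the entire estate passes to Tove's descendants per stirpes.
The estate is divided into 3 equal shares of 1/3 among Sindre, Njord, Vidar.
Sindre predeceased; the 1/3 allotted to Sindre's branch passes to Sindre's issue by representation.
The 1/3 is divided into 2 equal shares of 1/6 among Asgeir, Oskar.
Asgeir is living and takes 1/6.
Oskar is living and takes 1/6.
Njord is living and takes 1/3.
Vidar is living and takes 1/3.

Asgeir 1/6; Njord 1/3; Oskar 1/6; Vidar 1/3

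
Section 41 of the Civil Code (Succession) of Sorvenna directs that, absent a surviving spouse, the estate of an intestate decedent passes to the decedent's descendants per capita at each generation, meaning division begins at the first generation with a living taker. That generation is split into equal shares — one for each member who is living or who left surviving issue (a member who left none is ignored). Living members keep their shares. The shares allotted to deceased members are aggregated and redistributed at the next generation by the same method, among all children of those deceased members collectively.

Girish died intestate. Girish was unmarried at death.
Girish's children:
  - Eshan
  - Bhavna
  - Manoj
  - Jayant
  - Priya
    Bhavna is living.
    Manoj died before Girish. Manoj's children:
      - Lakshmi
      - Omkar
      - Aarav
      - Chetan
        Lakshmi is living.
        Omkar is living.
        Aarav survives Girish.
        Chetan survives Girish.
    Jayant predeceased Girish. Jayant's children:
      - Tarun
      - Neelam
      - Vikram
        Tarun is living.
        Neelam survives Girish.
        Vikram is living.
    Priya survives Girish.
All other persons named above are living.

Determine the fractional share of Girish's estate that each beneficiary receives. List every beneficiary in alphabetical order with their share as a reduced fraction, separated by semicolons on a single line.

Aarav 2/35; Bhavna 1/5; Chetan 2/35; Eshan 1/5; Lakshmi 2/35; Neelam 2/35; Omkar 2/35; Priya 1/5; Tarun 2/35; Vikram 2/35

There is no surviving spouse, so the entire estate passes to Girish's descendants per capita at each generation.
At generation 1 (Eshan, Bhavna, Manoj, Jayant, Priya) there are 5 shares of (1)/5 = 1/5 each.
Living: Eshan, Bhavna, and Priya — each takes 1/5.
Deceased: Manoj and Jayant. Their combined 2/5 is pooled and carried to generation 2.
At generation 2 (Lakshmi, Omkar, Aarav, Chetan, Tarun, Neelam, Vikram) there are 7 shares of (2/5)/7 = 2/35 each.
Living: Lakshmi, Omkar, Aarav, Chetan, Tarun, Neelam, and Vikram — each takes 2/35.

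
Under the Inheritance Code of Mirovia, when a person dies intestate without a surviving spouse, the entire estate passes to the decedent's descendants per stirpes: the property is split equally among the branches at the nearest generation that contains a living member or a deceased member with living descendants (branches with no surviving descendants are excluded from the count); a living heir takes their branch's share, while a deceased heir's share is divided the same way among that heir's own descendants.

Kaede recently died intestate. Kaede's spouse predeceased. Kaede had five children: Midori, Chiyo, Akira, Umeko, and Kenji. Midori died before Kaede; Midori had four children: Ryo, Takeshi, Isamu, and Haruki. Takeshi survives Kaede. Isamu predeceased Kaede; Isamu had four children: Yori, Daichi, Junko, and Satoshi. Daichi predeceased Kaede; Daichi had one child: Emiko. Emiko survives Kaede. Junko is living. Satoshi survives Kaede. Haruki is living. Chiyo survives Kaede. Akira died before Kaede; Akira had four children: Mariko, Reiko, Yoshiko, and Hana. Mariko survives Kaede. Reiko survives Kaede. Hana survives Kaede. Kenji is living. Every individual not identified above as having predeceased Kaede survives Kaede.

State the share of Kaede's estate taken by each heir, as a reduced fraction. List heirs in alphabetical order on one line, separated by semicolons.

Chiyo 1/5; Emiko 1/80; Hana 1/20; Haruki 1/20; Junko 1/80; Kenji 1/5; Mariko 1/20; Reiko 1/20; Ryo 1/20; Satoshi 1/80; Takeshi 1/20; Umeko 1/5; Yori 1/80; Yoshiko 1/20

There is no surviving spouse, so the entire estate passes to Kaede's descendants per stirpes.
The estate is divided into 5 equal shares of 1/5 among Midori, Chiyo, Akira, Umeko, Kenji.
Midori predeceased; the 1/5 allotted to Midori's branch passes to Midori's issue by representation.
The 1/5 is divided into 4 equal shares of 1/20 among Ryo, Takeshi, Isamu, Haruki.
Ryo is living and takes 1/20.
Takeshi is living and takes 1/20.
Isamu predeceased; the 1/20 allotted to Isamu's branch passes to Isamu's issue by representation.
The 1/20 is divided into 4 equal shares of 1/80 among Yori, Daichi, Junko, Satoshi.
Yori is living and takes 1/80.
Daichi predeceased; the 1/80 allotted to Daichi's branch passes to Daichi's issue by representation.
Emiko is the sole taker at this level and receives the full 1/80.
Junko is living and takes 1/80.
Satoshi is living and takes 1/80.
Haruki is living and takes 1/20.
Chiyo is living and takes 1/5.
Akira predeceased; the 1/5 allotted to Akira's branch passes to Akira's issue by representation.
The 1/5 is divided into 4 equal shares of 1/20 among Mariko, Reiko, Yoshiko, Hana.
Mariko is living and takes 1/20.
Reiko is living and takes 1/20.
Yoshiko is living and takes 1/20.
Hana is living and takes 1/20.
Umeko is living and takes 1/5.
Kenji is living and takes 1/5.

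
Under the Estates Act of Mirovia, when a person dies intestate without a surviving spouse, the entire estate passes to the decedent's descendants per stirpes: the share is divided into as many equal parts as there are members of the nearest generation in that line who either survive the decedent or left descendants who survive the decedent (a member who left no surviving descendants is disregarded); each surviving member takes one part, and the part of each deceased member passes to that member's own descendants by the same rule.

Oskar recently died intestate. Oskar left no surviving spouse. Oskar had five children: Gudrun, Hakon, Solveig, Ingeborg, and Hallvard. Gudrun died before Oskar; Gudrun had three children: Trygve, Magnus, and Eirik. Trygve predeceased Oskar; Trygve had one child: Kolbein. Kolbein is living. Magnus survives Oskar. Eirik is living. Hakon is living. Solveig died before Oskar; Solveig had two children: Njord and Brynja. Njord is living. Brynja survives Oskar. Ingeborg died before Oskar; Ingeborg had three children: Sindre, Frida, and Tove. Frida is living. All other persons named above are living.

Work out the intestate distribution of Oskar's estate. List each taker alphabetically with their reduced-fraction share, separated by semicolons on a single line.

There is no surviving spouse, so the entire estate passes to Oskar's descendants per stirpes.
The estate is divided into 5 equal shares of 1/5 among Gudrun, Hakon, Solveig, Ingeborg, Hallvard.
Gudrun predeceased; the 1/5 allotted to Gudrun's branch passes to Gudrun's issue by representation.
The 1/5 is divided into 3 equal shares of 1/15 among Trygve, Magnus, Eirik.
Trygve predeceased; the 1/15 allotted to Trygve's branch passes to Trygve's issue by representation.
Kolbein is the sole taker at this level and receives the full 1/15.
Magnus is living and takes 1/15.
Eirik is living and takes 1/15.
Hakon is living and takes 1/5.
Solveig predeceased; the 1/5 allotted to Solveig's branch passes to Solveig's issue by representation.
The 1/5 is divided into 2 equal shares of 1/10 among Njord, Brynja.
Njord is living and takes 1/10.
Brynja is living and takes 1/10.
Ingeborg predeceased; the 1/5 allotted to Ingeborg's branch passes to Ingeborg's issue by representation.
The 1/5 is divided into 3 equal shares of 1/15 among Sindre, Frida, Tove.
Sindre is living and takes 1/15.
Frida is living and takes 1/15.
Tove is living and takes 1/15.
Hallvard is living and takes 1/5.

Brynja 1/10; Eirik 1/15; Frida 1/15; Hakon 1/5; Hallvard 1/5; Kolbein 1/15; Magnus 1/15; Njord 1/10; Sindre 1/15; Tove 1/15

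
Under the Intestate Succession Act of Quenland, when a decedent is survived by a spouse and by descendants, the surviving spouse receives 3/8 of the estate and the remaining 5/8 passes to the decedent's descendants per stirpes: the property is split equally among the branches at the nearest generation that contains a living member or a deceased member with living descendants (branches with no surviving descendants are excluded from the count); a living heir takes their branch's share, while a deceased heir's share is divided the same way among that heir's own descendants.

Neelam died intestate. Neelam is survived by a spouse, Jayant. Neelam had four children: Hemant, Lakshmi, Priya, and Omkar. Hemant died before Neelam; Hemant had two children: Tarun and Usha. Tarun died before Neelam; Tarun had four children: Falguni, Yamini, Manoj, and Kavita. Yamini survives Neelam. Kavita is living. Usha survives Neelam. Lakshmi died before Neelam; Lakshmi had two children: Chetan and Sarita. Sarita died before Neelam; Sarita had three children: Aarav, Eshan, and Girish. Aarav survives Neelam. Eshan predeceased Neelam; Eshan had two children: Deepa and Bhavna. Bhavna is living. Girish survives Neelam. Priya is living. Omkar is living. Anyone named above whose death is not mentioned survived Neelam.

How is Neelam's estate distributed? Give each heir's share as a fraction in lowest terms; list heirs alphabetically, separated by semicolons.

Aarav 5/192; Bhavna 5/384; Chetan 5/64; Deepa 5/384; Falguni 5/256; Girish 5/192; Jayant 3/8; Kavita 5/256; Manoj 5/256; Omkar 5/32; Priya 5/32; Usha 5/64; Yamini 5/256

Jayant, as surviving spouse, takes 3/8.
The remaining 5/8 passes to Neelam's descendants per stirpes.
The 5/8 is divided into 4 equal shares of 5/32 among Hemant, Lakshmi, Priya, Omkar.
Hemant predeceased; the 5/32 allotted to Hemant's branch passes to Hemant's issue by representation.
The 5/32 is divided into 2 equal shares of 5/64 among Tarun, Usha.
Tarun predeceased; the 5/64 allotted to Tarun's branch passes to Tarun's issue by representation.
The 5/64 is divided into 4 equal shares of 5/256 among Falguni, Yamini, Manoj, Kavita.
Falguni is living and takes 5/256.
Yamini is living and takes 5/256.
Manoj is living and takes 5/256.
Kavita is living and takes 5/256.
Usha is living and takes 5/64.
Lakshmi predeceased; the 5/32 allotted to Lakshmi's branch passes to Lakshmi's issue by representation.
The 5/32 is divided into 2 equal shares of 5/64 among Chetan, Sarita.
Chetan is living and takes 5/64.
Sarita predeceased; the 5/64 allotted to Sarita's branch passes to Sarita's issue by representation.
The 5/64 is divided into 3 equal shares of 5/192 among Aarav, Eshan, Girish.
Aarav is living and takes 5/192.
Eshan predeceased; the 5/192 allotted to Eshan's branch passes to Eshan's issue by representation.
The 5/192 is divided into 2 equal shares of 5/384 among Deepa, Bhavna.
Deepa is living and takes 5/384.
Bhavna is living and takes 5/384.
Girish is living and takes 5/192.
Priya is living and takes 5/32.
Omkar is living and takes 5/32.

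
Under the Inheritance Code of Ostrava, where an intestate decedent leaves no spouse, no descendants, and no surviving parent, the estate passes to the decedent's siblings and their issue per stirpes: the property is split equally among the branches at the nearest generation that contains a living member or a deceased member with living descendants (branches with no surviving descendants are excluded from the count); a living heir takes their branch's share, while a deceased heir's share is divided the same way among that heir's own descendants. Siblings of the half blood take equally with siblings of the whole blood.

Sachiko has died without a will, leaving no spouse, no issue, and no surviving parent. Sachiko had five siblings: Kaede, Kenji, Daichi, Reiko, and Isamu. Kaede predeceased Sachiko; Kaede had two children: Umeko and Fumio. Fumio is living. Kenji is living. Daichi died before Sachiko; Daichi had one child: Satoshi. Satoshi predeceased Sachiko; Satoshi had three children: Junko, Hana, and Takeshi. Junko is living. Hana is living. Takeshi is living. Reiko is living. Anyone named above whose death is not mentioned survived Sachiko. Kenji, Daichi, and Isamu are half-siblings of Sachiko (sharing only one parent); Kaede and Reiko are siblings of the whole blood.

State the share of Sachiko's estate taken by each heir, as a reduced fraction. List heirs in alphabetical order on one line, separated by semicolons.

Fumio 1/10; Hana 1/15; Isamu 1/5; Junko 1/15; Kenji 1/5; Reiko 1/5; Takeshi 1/15; Umeko 1/10

No spouse, descendants, or parent survives, so the estate passes to Sachiko's siblings per stirpes.
Half-blood and whole-blood siblings take equally under the stated rule.
The estate is divided into 5 equal shares of 1/5 among Kaede, Kenji, Daichi, Reiko, Isamu.
Kaede predeceased; the 1/5 allotted to Kaede's branch passes to Kaede's issue by representation.
The 1/5 is divided into 2 equal shares of 1/10 among Umeko, Fumio.
Umeko is living and takes 1/10.
Fumio is living and takes 1/10.
Kenji is living and takes 1/5.
Daichi predeceased; the 1/5 allotted to Daichi's branch passes to Daichi's issue by representation.
Satoshi's line is the sole branch at this level, so the full 1/5 passes to Satoshi's issue by representation.
The 1/5 is divided into 3 equal shares of 1/15 among Junko, Hana, Takeshi.
Junko is living and takes 1/15.
Hana is living and takes 1/15.
Takeshi is living and takes 1/15.
Reiko is living and takes 1/5.
Isamu is living and takes 1/5.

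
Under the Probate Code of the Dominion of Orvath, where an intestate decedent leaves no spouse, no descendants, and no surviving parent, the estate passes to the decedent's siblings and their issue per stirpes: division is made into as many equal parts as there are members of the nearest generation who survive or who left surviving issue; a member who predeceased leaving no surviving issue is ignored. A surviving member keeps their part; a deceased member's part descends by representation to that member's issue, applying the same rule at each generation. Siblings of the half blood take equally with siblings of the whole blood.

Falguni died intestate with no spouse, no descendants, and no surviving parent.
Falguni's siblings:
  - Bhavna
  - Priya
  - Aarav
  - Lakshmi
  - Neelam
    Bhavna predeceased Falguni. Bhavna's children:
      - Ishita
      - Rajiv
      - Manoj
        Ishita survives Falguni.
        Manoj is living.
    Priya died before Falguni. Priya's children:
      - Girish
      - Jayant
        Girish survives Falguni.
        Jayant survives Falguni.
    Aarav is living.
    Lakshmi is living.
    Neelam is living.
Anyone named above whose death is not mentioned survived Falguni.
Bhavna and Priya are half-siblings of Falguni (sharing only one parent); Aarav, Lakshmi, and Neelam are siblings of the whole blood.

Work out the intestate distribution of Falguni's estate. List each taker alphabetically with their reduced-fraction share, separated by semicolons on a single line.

No spouse, descendants, or parent survives, so the estate passes to Falguni's siblings per stirpes.
Half-blood and whole-blood siblings take equally under the stated rule.
The estate is divided into 5 equal shares of 1/5 among Bhavna, Priya, Aarav, Lakshmi, Neelam.
Bhavna predeceased; the 1/5 allotted to Bhavna's branch passes to Bhavna's issue by representation.
The 1/5 is divided into 3 equal shares of 1/15 among Ishita, Rajiv, Manoj.
Ishita is living and takes 1/15.
Rajiv is living and takes 1/15.
Manoj is living and takes 1/15.
Priya predeceased; the 1/5 allotted to Priya's branch passes to Priya's issue by representation.
The 1/5 is divided into 2 equal shares of 1/10 among Girish, Jayant.
Girish is living and takes 1/10.
Jayant is living and takes 1/10.
Aarav is living and takes 1/5.
Lakshmi is living and takes 1/5.
Neelam is living and takes 1/5.

Aarav 1/5; Girish 1/10; Ishita 1/15; Jayant 1/10; Lakshmi 1/5; Manoj 1/15; Neelam 1/5; Rajiv 1/15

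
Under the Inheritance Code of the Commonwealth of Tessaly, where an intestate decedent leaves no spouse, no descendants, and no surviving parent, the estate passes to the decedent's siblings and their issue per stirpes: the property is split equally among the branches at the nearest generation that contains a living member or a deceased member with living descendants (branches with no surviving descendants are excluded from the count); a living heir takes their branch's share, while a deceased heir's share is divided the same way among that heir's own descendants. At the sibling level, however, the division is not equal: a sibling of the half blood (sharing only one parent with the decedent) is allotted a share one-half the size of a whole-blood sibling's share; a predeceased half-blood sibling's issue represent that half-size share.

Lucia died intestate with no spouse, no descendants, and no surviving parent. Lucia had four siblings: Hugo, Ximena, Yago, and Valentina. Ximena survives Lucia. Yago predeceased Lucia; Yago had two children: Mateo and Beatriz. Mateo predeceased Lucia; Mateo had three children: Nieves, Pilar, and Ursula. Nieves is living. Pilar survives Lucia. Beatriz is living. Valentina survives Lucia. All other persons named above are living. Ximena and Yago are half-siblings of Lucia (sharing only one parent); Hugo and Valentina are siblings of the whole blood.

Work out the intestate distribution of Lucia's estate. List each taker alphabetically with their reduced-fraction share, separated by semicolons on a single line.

Beatriz 1/12; Hugo 1/3; Nieves 1/36; Pilar 1/36; Ursula 1/36; Valentina 1/3; Ximena 1/6

No spouse, descendants, or parent survives, so the estate passes to Lucia's siblings per stirpes.
Half-blood siblings count for one-half the weight of whole-blood siblings at the initial division.
Dividing 1 in proportion to weights (total weight 3): Hugo (weight 1) → 1/3; Ximena (weight 1/2) → 1/6; Yago (weight 1/2) → 1/6; Valentina (weight 1) → 1/3.
Hugo is living and takes 1/3.
Ximena is living and takes 1/6.
Yago predeceased; the 1/6 allotted to Yago's branch passes to Yago's issue by representation.
The 1/6 is divided into 2 equal shares of 1/12 among Mateo, Beatriz.
Mateo predeceased; the 1/12 allotted to Mateo's branch passes to Mateo's issue by representation.
The 1/12 is divided into 3 equal shares of 1/36 among Nieves, Pilar, Ursula.
Nieves is living and takes 1/36.
Pilar is living and takes 1/36.
Ursula is living and takes 1/36.
Beatriz is living and takes 1/12.
Valentina is living and takes 1/3.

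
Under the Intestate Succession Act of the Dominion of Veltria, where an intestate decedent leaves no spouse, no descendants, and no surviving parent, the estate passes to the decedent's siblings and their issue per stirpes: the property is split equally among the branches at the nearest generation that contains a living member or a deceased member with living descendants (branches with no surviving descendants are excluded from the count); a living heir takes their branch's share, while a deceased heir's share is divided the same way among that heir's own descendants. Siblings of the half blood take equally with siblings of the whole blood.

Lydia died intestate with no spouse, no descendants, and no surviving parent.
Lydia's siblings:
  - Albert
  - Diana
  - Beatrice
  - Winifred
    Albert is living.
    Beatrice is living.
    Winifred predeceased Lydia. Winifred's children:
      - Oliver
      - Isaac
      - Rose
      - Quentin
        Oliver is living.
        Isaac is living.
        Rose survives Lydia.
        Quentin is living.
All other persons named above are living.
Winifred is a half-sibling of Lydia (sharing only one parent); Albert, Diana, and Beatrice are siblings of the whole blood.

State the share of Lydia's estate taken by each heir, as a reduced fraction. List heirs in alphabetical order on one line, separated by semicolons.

Albert 1/4; Beatrice 1/4; Diana 1/4; Isaac 1/16; Oliver 1/16; Quentin 1/16; Rose 1/16

No spouse, descendants, or parent survives, so the estate passes to Lydia's siblings per stirpes.
Half-blood and whole-blood siblings take equally under the stated rule.
The estate is divided into 4 equal shares of 1/4 among Albert, Diana, Beatrice, Winifred.
Albert is living and takes 1/4.
Diana is living and takes 1/4.
Beatrice is living and takes 1/4.
Winifred predeceased; the 1/4 allotted to Winifred's branch passes to Winifred's issue by representation.
The 1/4 is divided into 4 equal shares of 1/16 among Oliver, Isaac, Rose, Quentin.
Oliver is living and takes 1/16.
Isaac is living and takes 1/16.
Rose is living and takes 1/16.
Quentin is living and takes 1/16.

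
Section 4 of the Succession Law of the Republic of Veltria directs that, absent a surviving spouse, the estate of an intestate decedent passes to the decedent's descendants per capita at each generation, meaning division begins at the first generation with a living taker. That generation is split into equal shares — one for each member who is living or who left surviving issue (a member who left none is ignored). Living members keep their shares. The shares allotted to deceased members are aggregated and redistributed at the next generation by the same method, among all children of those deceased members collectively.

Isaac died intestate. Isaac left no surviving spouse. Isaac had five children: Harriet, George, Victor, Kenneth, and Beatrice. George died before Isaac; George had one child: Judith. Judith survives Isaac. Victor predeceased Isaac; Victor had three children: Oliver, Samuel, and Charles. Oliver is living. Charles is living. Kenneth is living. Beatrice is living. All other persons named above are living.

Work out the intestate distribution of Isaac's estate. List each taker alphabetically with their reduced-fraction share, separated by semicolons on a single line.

There is no surviving spouse, so the entire estate passes to Isaac's descendants per capita at each generation.
At generation 1 (Harriet, George, Victor, Kenneth, Beatrice) there are 5 shares of (1)/5 = 1/5 each.
Living: Harriet, Kenneth, and Beatrice — each takes 1/5.
Deceased: George and Victor. Their combined 2/5 is pooled and carried to generation 2.
At generation 2 (Judith, Oliver, Samuel, Charles) there are 4 shares of (2/5)/4 = 1/10 each.
Living: Judith, Oliver, Samuel, and Charles — each takes 1/10.

Beatrice 1/5; Charles 1/10; Harriet 1/5; Judith 1/10; Kenneth 1/5; Oliver 1/10; Samuel 1/10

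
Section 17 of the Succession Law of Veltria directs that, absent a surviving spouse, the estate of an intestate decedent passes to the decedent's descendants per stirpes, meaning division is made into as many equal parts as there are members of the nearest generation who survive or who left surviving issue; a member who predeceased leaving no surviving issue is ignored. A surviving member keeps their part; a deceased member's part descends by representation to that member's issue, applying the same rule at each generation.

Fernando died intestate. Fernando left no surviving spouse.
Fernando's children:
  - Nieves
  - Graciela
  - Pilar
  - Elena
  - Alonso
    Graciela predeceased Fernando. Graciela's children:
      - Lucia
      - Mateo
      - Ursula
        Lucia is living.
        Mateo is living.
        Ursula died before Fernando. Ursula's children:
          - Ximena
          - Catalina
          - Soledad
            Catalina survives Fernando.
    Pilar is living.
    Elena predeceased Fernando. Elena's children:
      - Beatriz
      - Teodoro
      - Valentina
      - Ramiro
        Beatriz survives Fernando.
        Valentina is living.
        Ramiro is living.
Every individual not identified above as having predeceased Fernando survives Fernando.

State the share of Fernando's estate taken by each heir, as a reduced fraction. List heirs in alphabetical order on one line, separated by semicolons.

Alonso 1/5; Beatriz 1/20; Catalina 1/45; Lucia 1/15; Mateo 1/15; Nieves 1/5; Pilar 1/5; Ramiro 1/20; Soledad 1/45; Teodoro 1/20; Valentina 1/20; Ximena 1/45

There is no surviving spouse, so the entire estate passes to Fernando's descendants per stirpes.
The estate is divided into 5 equal shares of 1/5 among Nieves, Graciela, Pilar, Elena, Alonso.
Nieves is living and takes 1/5.
Graciela predeceased; the 1/5 allotted to Graciela's branch passes to Graciela's issue by representation.
The 1/5 is divided into 3 equal shares of 1/15 among Lucia, Mateo, Ursula.
Lucia is living and takes 1/15.
Mateo is living and takes 1/15.
Ursula predeceased; the 1/15 allotted to Ursula's branch passes to Ursula's issue by representation.
The 1/15 is divided into 3 equal shares of 1/45 among Ximena, Catalina, Soledad.
Ximena is living and takes 1/45.
Catalina is living and takes 1/45.
Soledad is living and takes 1/45.
Pilar is living and takes 1/5.
Elena predeceased; the 1/5 allotted to Elena's branch passes to Elena's issue by representation.
The 1/5 is divided into 4 equal shares of 1/20 among Beatriz, Teodoro, Valentina, Ramiro.
Beatriz is living and takes 1/20.
Teodoro is living and takes 1/20.
Valentina is living and takes 1/20.
Ramiro is living and takes 1/20.
Alonso is living and takes 1/5.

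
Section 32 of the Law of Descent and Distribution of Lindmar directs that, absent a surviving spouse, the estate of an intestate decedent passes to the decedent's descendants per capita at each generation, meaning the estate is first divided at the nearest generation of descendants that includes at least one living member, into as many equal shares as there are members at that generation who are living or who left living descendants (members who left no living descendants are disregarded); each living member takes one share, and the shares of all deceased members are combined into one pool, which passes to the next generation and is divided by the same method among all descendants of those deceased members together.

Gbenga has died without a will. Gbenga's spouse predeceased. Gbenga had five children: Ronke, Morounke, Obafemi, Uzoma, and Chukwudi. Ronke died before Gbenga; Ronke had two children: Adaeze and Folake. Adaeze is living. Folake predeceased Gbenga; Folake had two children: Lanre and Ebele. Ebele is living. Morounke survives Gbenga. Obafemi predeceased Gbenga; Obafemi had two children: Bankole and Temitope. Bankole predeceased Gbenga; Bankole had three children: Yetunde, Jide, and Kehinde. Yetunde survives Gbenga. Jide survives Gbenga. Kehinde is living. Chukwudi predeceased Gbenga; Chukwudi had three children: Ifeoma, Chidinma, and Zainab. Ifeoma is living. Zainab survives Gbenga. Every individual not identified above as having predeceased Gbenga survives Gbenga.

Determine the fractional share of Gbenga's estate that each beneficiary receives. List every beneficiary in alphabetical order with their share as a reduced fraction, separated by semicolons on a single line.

Adaeze 3/35; Chidinma 3/35; Ebele 6/175; Ifeoma 3/35; Jide 6/175; Kehinde 6/175; Lanre 6/175; Morounke 1/5; Temitope 3/35; Uzoma 1/5; Yetunde 6/175; Zainab 3/35

There is no surviving spouse, so the entire estate passes to Gbenga's descendants per capita at each generation.
At generation 1 (Ronke, Morounke, Obafemi, Uzoma, Chukwudi) there are 5 shares of (1)/5 = 1/5 each.
Living: Morounke and Uzoma — each takes 1/5.
Deceased: Ronke, Obafemi, and Chukwudi. Their combined 3/5 is pooled and carried to generation 2.
At generation 2 (Adaeze, Folake, Bankole, Temitope, Ifeoma, Chidinma, Zainab) there are 7 shares of (3/5)/7 = 3/35 each.
Living: Adaeze, Temitope, Ifeoma, Chidinma, and Zainab — each takes 3/35.
Deceased: Folake and Bankole. Their combined 6/35 is pooled and carried to generation 3.
At generation 3 (Lanre, Ebele, Yetunde, Jide, Kehinde) there are 5 shares of (6/35)/5 = 6/175 each.
Living: Lanre, Ebele, Yetunde, Jide, and Kehinde — each takes 6/175.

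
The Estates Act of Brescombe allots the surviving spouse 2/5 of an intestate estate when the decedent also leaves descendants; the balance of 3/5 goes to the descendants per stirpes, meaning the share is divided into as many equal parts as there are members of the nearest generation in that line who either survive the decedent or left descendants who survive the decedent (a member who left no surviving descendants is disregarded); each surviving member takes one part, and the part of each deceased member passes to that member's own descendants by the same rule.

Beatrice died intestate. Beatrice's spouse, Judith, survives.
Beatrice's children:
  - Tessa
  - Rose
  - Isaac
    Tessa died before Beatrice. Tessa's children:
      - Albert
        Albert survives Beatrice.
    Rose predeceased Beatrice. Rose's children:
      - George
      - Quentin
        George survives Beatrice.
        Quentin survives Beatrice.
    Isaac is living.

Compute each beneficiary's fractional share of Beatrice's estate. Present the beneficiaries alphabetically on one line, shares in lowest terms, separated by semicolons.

Judith, as surviving spouse, takes 2/5.
The remaining 3/5 passes to Beatrice's descendants per stirpes.
The 3/5 is divided into 3 equal shares of 1/5 among Tessa, Rose, Isaac.
Tessa predeceased; the 1/5 allotted to Tessa's branch passes to Tessa's issue by representation.
Albert is the sole taker at this level and receives the full 1/5.
Rose predeceased; the 1/5 allotted to Rose's branch passes to Rose's issue by representation.
The 1/5 is divided into 2 equal shares of 1/10 among George, Quentin.
George is living and takes 1/10.
Quentin is living and takes 1/10.
Isaac is living and takes 1/5.

Albert 1/5; George 1/10; Isaac 1/5; Judith 2/5; Quentin 1/10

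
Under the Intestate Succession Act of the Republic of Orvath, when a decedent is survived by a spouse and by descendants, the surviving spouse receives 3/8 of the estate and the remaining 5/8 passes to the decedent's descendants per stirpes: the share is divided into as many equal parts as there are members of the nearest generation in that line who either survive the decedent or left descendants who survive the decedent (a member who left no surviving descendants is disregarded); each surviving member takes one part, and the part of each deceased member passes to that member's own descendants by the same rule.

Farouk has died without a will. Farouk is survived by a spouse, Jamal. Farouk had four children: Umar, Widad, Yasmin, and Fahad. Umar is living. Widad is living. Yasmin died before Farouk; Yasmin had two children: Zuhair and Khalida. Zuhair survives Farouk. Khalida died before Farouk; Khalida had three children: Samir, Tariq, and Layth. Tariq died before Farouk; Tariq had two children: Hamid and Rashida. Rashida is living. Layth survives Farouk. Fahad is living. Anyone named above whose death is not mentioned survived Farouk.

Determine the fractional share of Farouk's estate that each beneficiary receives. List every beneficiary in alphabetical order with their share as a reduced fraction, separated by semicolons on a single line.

Jamal, as surviving spouse, takes 3/8.
The remaining 5/8 passes to Farouk's descendants per stirpes.
The 5/8 is divided into 4 equal shares of 5/32 among Umar, Widad, Yasmin, Fahad.
Umar is living and takes 5/32.
Widad is living and takes 5/32.
Yasmin predeceased; the 5/32 allotted to Yasmin's branch passes to Yasmin's issue by representation.
The 5/32 is divided into 2 equal shares of 5/64 among Zuhair, Khalida.
Zuhair is living and takes 5/64.
Khalida predeceased; the 5/64 allotted to Khalida's branch passes to Khalida's issue by representation.
The 5/64 is divided into 3 equal shares of 5/192 among Samir, Tariq, Layth.
Samir is living and takes 5/192.
Tariq predeceased; the 5/192 allotted to Tariq's branch passes to Tariq's issue by representation.
The 5/192 is divided into 2 equal shares of 5/384 among Hamid, Rashida.
Hamid is living and takes 5/384.
Rashida is living and takes 5/384.
Layth is living and takes 5/192.
Fahad is living and takes 5/32.

Fahad 5/32; Hamid 5/384; Jamal 3/8; Layth 5/192; Rashida 5/384; Samir 5/192; Umar 5/32; Widad 5/32; Zuhair 5/64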